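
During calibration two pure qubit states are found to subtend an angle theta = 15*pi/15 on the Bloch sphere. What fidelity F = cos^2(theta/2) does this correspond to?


For states separated by angle theta on Bloch sphere:
F = cos^2(theta/2)
theta = 15*pi/15 = 3.1416
theta/2 = 1.5708
cos(theta/2) = 0.0000
F = 0.0000

0.0000


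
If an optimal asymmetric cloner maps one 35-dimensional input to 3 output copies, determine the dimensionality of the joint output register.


Output space = H^(tensor 3) where dim(H) = 35
dim = 35^3
= 1225 (after 2 factors)
= 42875 (after 3 factors)
= 42875

42875


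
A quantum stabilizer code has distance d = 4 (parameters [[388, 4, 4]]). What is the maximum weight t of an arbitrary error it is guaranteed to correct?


Code parameters: [[388, 4, 4]], distance d = 4.
Number of correctable errors = floor((d-1)/2)
= floor((4 - 1)/2)
= floor(3/2)
= 1

1


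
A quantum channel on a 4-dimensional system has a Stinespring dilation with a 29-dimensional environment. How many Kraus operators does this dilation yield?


Tracing out the environment in an orthonormal basis {|i>_E} gives Kraus operators K_i = <i|_E U |0>_E.
Number of Kraus operators = dim(H_env) = d_env
= 29

29


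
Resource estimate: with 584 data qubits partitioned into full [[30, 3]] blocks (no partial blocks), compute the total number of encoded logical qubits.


Each code block uses 30 physical qubits for 3 logical qubit(s).
Number of complete blocks = floor(584 / 30) = 19
Logical qubits = 19 * 3
= 57

57


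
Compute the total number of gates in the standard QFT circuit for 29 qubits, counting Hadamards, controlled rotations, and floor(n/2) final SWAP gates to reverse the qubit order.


Hadamard gates: 29
Controlled rotations: n*(n-1)/2 = 29*28/2 = 406
SWAP gates: floor(n/2) = floor(29/2) = 14
Total = 29 + 406 + 14
= 449

449


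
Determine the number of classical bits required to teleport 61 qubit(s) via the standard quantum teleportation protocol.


Quantum teleportation requires 2 classical bits per qubit teleported.
61 qubit(s) -> 2 * 61 = 122 classical bits

122


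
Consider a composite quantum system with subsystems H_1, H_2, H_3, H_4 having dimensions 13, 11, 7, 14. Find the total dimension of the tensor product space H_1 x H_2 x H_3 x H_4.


dim(H_1 x H_2 x H_3 x H_4) = 13 * 11 * 7 * 14
= 143 * 7 * 14
= 1001 * 14
= 14014

14014


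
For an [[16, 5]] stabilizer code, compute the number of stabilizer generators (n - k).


For an [[n,k]] stabilizer code:
Number of stabilizer generators = n - k
= 16 - 5
= 11

11


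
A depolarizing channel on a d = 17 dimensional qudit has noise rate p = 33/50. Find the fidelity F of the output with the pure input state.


F = (1-p) + p/d
= (1 - 0.6600) + 0.6600/17
= 0.3400 + 0.0388
= 0.3788

0.3788


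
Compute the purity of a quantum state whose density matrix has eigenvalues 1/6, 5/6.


tr(rho^2) = sum of eigenvalues squared
= (1/6)^2 + (5/6)^2
= (1 + 25) / 36
= 26/36
= 0.7222

0.7222


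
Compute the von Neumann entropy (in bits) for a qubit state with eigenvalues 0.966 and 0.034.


S = -p*log2(p) - (1-p)*log2(1-p)
p = 0.9660, 1-p = 0.0340
= -0.9660 * log2(0.9660) - 0.0340 * log2(0.0340)
= -(-0.0482) - (-0.1659)
= 0.2141

0.2141


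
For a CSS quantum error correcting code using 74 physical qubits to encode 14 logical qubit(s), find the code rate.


Code rate R = k/n
= 14/74
= 0.1892

0.1892


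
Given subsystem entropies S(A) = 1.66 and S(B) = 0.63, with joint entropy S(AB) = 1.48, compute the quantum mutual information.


I(A:B) = S(A) + S(B) - S(AB)
= 1.66 + 0.63 - 1.48
= 0.8100

0.8100


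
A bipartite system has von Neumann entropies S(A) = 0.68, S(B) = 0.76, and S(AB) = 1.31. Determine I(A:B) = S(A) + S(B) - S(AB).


I(A:B) = S(A) + S(B) - S(AB)
= 0.68 + 0.76 - 1.31
= 0.1300

0.1300


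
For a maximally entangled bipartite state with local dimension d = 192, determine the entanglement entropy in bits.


For a maximally entangled state in d x d:
S = log2(d) = log2(192)
= 7.5850

7.5850


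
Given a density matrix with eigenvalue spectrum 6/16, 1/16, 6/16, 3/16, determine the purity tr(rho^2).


tr(rho^2) = sum of eigenvalues squared
= (6/16)^2 + (1/16)^2 + (6/16)^2 + (3/16)^2
= (36 + 1 + 36 + 9) / 256
= 82/256
= 0.3203

0.3203


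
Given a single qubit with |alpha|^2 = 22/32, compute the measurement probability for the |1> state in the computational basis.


|alpha|^2 = 22/32 = 0.6875
|beta|^2 = 1 - 22/32 = 10/32 = 0.3125
P(|1>) = |beta|^2 = 0.3125

0.3125


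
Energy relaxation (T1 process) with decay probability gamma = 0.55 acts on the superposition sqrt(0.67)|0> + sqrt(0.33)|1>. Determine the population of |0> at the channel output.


For amplitude damping with parameter gamma on state sqrt(a)|0> + sqrt(b)|1>:
alpha^2 = 0.67, beta^2 = 0.33
P(|0>) = alpha^2 + gamma * beta^2
= 0.67 + 0.55 * 0.33
= 0.67 + 0.1815
= 0.8515

0.8515


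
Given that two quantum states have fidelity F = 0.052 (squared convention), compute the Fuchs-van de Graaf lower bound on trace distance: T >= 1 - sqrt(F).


Fuchs-van de Graaf (squared-fidelity convention): 1 - sqrt(F) <= T <= sqrt(1 - F).
Lower bound: T >= 1 - sqrt(F)
sqrt(F) = sqrt(0.052) = 0.2280
T >= 1 - 0.2280
T >= 0.7720

0.7720


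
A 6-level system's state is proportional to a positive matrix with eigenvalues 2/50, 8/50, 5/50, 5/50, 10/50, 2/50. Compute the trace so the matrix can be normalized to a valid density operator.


tr(M) = sum of eigenvalues
= 2/50 + 8/50 + 5/50 + 5/50 + 10/50 + 2/50
= 32/50
= 0.6400

0.6400


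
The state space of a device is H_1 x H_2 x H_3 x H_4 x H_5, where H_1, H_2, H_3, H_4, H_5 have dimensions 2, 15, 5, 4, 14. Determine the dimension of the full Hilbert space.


dim(H_1 x H_2 x H_3 x H_4 x H_5) = 2 * 15 * 5 * 4 * 14
= 30 * 5 * 4 * 14
= 150 * 4 * 14
= 600 * 14
= 8400

8400


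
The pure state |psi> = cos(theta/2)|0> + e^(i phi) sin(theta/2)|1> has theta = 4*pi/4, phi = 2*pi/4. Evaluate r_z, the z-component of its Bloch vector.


theta = 3.1416, phi = 1.5708
r_z = cos(theta) = -1.0000

-1.0000


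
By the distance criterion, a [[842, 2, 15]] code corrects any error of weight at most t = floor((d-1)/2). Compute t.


Code parameters: [[842, 2, 15]], distance d = 15.
Number of correctable errors = floor((d-1)/2)
= floor((15 - 1)/2)
= floor(14/2)
= 7

7


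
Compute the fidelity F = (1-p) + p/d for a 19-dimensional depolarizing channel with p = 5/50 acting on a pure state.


F = (1-p) + p/d
= (1 - 0.1000) + 0.1000/19
= 0.9000 + 0.0053
= 0.9053

0.9053


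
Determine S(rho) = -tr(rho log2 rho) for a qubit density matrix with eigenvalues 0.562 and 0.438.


S = -p*log2(p) - (1-p)*log2(1-p)
p = 0.5620, 1-p = 0.4380
= -0.5620 * log2(0.5620) - 0.4380 * log2(0.4380)
= -(-0.4672) - (-0.5217)
= 0.9889

0.9889


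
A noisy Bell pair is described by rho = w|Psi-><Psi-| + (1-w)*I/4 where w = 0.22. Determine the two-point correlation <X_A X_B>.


|Psi-> = (|01> - |10>)/sqrt(2)
For the pure Bell state, <X_A X_B> = -1 (Bell-state Pauli correlator).
The maximally-mixed part I/4 has tr(I/4 * P tensor P) = 0 for any traceless Pauli P.
So <X_A X_B>_rho = w * (-1) + (1 - w) * 0
= 0.22 * (-1)
= -0.2200

-0.2200


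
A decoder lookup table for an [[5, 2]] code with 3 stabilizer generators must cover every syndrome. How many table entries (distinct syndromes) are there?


Each stabilizer generator gives a binary (+1 or -1) measurement outcome.
With 3 independent generators:
Total syndromes = 2^3
= 8

8


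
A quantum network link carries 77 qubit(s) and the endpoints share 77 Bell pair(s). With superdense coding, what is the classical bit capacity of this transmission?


Superdense coding allows 2 classical bits per shared entangled pair.
77 pair(s) -> 2 * 77 = 154 classical bits

154


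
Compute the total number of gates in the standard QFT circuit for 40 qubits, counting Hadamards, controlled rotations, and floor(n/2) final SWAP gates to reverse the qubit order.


Hadamard gates: 40
Controlled rotations: n*(n-1)/2 = 40*39/2 = 780
SWAP gates: floor(n/2) = floor(40/2) = 20
Total = 40 + 780 + 20
= 840

840


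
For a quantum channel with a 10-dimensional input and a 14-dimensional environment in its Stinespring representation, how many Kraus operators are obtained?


Tracing out the environment in an orthonormal basis {|i>_E} gives Kraus operators K_i = <i|_E U |0>_E.
Number of Kraus operators = dim(H_env) = d_env
= 14

14


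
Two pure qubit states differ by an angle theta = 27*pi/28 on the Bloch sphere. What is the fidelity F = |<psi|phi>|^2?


For states separated by angle theta on Bloch sphere:
F = cos^2(theta/2)
theta = 27*pi/28 = 3.0294
theta/2 = 1.5147
cos(theta/2) = 0.0561
F = 0.0031

0.0031


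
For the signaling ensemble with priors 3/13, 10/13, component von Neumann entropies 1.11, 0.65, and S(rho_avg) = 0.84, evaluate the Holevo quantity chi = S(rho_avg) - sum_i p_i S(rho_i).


chi = S(rho) - sum_i p_i * S(rho_i)
Weighted entropy = 3/13 * 1.11 + 10/13 * 0.65
= 0.7562
chi = 0.84 - 0.7562
= 0.0838

0.0838


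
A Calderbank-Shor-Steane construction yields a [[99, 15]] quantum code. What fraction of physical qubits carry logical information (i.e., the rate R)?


Code rate R = k/n
= 15/99
= 0.1515

0.1515


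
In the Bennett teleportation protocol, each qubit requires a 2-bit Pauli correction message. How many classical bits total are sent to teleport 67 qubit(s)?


Quantum teleportation requires 2 classical bits per qubit teleported.
67 qubit(s) -> 2 * 67 = 134 classical bits

134


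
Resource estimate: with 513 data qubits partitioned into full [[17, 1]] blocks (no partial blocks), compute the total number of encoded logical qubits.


Each code block uses 17 physical qubits for 1 logical qubit(s).
Number of complete blocks = floor(513 / 17) = 30
Logical qubits = 30 * 1
= 30

30


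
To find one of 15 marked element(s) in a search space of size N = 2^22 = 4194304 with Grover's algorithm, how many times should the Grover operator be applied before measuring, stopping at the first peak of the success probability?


After j Grover iterations the success probability is P(j) = sin^2((2j+1)*theta), where sin(theta) = sqrt(k/N).
N = 2^22 = 4194304, k = 15
sin(theta) = sqrt(k/N) = 0.00189110515
theta = arcsin(sqrt(k/N)) = 0.001891106277 rad
P(j) reaches its first maximum when (2j+1)*theta is as close as possible to pi/2, i.e. j = round(pi/(4*theta) - 1/2).
pi/(4*theta) - 1/2 = 414.8115
(For comparison, the common estimate pi/4 * sqrt(N/k) = 415.3117; the exact maximiser is used here.)
Optimal iterations = 415

415


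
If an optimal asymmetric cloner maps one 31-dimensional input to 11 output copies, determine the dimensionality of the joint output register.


Output space = H^(tensor 11) where dim(H) = 31
dim = 31^11
= 961 (after 2 factors)
= 29791 (after 3 factors)
= 923521 (after 4 factors)
= 28629151 (after 5 factors)
= 887503681 (after 6 factors)
= 27512614111 (after 7 factors)
= 852891037441 (after 8 factors)
= 26439622160671 (after 9 factors)
= 819628286980801 (after 10 factors)
= 25408476896404831 (after 11 factors)
= 25408476896404831

25408476896404831


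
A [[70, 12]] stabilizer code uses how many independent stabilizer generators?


For an [[n,k]] stabilizer code:
Number of stabilizer generators = n - k
= 70 - 12
= 58

58


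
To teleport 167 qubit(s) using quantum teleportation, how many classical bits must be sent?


Quantum teleportation requires 2 classical bits per qubit teleported.
167 qubit(s) -> 2 * 167 = 334 classical bits

334


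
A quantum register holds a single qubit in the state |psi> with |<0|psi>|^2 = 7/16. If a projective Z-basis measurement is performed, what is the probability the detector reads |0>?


|alpha|^2 = 7/16 = 0.4375
|beta|^2 = 1 - 7/16 = 9/16 = 0.5625
P(|0>) = |alpha|^2 = 0.4375

0.4375


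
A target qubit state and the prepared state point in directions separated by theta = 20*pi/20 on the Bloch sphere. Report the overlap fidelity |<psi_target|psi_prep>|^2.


For states separated by angle theta on Bloch sphere:
F = cos^2(theta/2)
theta = 20*pi/20 = 3.1416
theta/2 = 1.5708
cos(theta/2) = 0.0000
F = 0.0000

0.0000


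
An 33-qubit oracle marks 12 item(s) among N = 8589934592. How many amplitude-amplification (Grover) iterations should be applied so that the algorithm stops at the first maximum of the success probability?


After j Grover iterations the success probability is P(j) = sin^2((2j+1)*theta), where sin(theta) = sqrt(k/N).
N = 2^33 = 8589934592, k = 12
sin(theta) = sqrt(k/N) = 3.73762473e-05
theta = arcsin(sqrt(k/N)) = 3.73762473e-05 rad
P(j) reaches its first maximum when (2j+1)*theta is as close as possible to pi/2, i.e. j = round(pi/(4*theta) - 1/2).
pi/(4*theta) - 1/2 = 21012.7964
(For comparison, the common estimate pi/4 * sqrt(N/k) = 21013.2964; the exact maximiser is used here.)
Optimal iterations = 21013

21013


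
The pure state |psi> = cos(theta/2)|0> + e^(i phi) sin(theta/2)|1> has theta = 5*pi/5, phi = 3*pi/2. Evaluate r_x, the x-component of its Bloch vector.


theta = 3.1416, phi = 4.7124
r_x = sin(theta)*cos(phi) = 0.0000 * 0.0000
r_x = 0.0000

0.0000


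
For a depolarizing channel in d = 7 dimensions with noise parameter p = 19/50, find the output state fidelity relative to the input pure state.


F = (1-p) + p/d
= (1 - 0.3800) + 0.3800/7
= 0.6200 + 0.0543
= 0.6743

0.6743


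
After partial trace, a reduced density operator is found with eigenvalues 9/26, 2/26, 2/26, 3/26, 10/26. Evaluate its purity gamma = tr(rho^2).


tr(rho^2) = sum of eigenvalues squared
= (9/26)^2 + (2/26)^2 + (2/26)^2 + (3/26)^2 + (10/26)^2
= (81 + 4 + 4 + 9 + 100) / 676
= 198/676
= 0.2929

0.2929


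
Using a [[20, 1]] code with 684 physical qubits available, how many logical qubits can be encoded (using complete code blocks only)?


Each code block uses 20 physical qubits for 1 logical qubit(s).
Number of complete blocks = floor(684 / 20) = 34
Logical qubits = 34 * 1
= 34

34


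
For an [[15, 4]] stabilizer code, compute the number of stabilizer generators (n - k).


For an [[n,k]] stabilizer code:
Number of stabilizer generators = n - k
= 15 - 4
= 11

11


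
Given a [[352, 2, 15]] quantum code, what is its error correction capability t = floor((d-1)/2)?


Code parameters: [[352, 2, 15]], distance d = 15.
Number of correctable errors = floor((d-1)/2)
= floor((15 - 1)/2)
= floor(14/2)
= 7

7


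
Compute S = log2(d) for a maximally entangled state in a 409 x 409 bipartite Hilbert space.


For a maximally entangled state in d x d:
S = log2(d) = log2(409)
= 8.6760

8.6760


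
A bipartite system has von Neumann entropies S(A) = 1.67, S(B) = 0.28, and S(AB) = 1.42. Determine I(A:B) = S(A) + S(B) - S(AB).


I(A:B) = S(A) + S(B) - S(AB)
= 1.67 + 0.28 - 1.42
= 0.5300

0.5300


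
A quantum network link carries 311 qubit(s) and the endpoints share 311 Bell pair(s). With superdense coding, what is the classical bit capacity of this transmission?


Superdense coding allows 2 classical bits per shared entangled pair.
311 pair(s) -> 2 * 311 = 622 classical bits

622


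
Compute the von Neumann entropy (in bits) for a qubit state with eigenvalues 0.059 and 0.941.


S = -p*log2(p) - (1-p)*log2(1-p)
p = 0.0590, 1-p = 0.9410
= -0.0590 * log2(0.0590) - 0.9410 * log2(0.9410)
= -(-0.2409) - (-0.0826)
= 0.3235

0.3235


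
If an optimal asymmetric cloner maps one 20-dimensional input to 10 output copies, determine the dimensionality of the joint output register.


Output space = H^(tensor 10) where dim(H) = 20
dim = 20^10
= 400 (after 2 factors)
= 8000 (after 3 factors)
= 160000 (after 4 factors)
= 3200000 (after 5 factors)
= 64000000 (after 6 factors)
= 1280000000 (after 7 factors)
= 25600000000 (after 8 factors)
= 512000000000 (after 9 factors)
= 10240000000000 (after 10 factors)
= 10240000000000

10240000000000


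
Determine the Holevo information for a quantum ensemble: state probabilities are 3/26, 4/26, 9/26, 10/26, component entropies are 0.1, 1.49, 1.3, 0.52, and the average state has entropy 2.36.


chi = S(rho) - sum_i p_i * S(rho_i)
Weighted entropy = 3/26 * 0.1 + 4/26 * 1.49 + 9/26 * 1.3 + 10/26 * 0.52
= 0.8908
chi = 2.36 - 0.8908
= 1.4692

1.4692


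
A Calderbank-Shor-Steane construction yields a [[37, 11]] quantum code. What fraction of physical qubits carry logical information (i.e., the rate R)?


Code rate R = k/n
= 11/37
= 0.2973

0.2973


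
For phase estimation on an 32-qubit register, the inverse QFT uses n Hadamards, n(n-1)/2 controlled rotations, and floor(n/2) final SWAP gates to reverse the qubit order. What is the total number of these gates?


Hadamard gates: 32
Controlled rotations: n*(n-1)/2 = 32*31/2 = 496
SWAP gates: floor(n/2) = floor(32/2) = 16
Total = 32 + 496 + 16
= 544

544


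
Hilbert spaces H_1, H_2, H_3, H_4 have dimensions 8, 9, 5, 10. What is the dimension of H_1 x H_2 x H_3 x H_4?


dim(H_1 x H_2 x H_3 x H_4) = 8 * 9 * 5 * 10
= 72 * 5 * 10
= 360 * 10
= 3600

3600


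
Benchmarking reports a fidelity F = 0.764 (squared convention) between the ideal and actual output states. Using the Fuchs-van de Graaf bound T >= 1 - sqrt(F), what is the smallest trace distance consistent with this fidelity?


Fuchs-van de Graaf (squared-fidelity convention): 1 - sqrt(F) <= T <= sqrt(1 - F).
Lower bound: T >= 1 - sqrt(F)
sqrt(F) = sqrt(0.764) = 0.8741
T >= 1 - 0.8741
T >= 0.1259

0.1259


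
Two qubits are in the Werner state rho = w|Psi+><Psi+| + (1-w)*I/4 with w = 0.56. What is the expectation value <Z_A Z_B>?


|Psi+> = (|01> + |10>)/sqrt(2)
For the pure Bell state, <Z_A Z_B> = -1 (Bell-state Pauli correlator).
The maximally-mixed part I/4 has tr(I/4 * P tensor P) = 0 for any traceless Pauli P.
So <Z_A Z_B>_rho = w * (-1) + (1 - w) * 0
= 0.56 * (-1)
= -0.5600

-0.5600


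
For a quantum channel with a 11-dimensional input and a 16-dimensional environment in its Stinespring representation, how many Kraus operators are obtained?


Tracing out the environment in an orthonormal basis {|i>_E} gives Kraus operators K_i = <i|_E U |0>_E.
Number of Kraus operators = dim(H_env) = d_env
= 16

16


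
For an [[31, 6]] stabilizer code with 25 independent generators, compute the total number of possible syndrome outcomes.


Each stabilizer generator gives a binary (+1 or -1) measurement outcome.
With 25 independent generators:
Total syndromes = 2^25
= 33554432

33554432


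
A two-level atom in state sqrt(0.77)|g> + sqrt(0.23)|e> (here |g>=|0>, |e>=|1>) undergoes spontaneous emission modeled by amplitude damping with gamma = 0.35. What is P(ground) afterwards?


For amplitude damping with parameter gamma on state sqrt(a)|0> + sqrt(b)|1>:
alpha^2 = 0.77, beta^2 = 0.23
P(|0>) = alpha^2 + gamma * beta^2
= 0.77 + 0.35 * 0.23
= 0.77 + 0.0805
= 0.8505

0.8505


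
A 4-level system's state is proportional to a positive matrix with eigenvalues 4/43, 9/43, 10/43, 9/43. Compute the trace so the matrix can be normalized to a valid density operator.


tr(M) = sum of eigenvalues
= 4/43 + 9/43 + 10/43 + 9/43
= 32/43
= 0.7442

0.7442


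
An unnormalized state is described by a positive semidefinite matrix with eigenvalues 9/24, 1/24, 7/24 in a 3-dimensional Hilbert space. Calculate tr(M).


tr(M) = sum of eigenvalues
= 9/24 + 1/24 + 7/24
= 17/24
= 0.7083

0.7083


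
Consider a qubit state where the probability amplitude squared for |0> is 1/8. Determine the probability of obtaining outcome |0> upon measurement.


|alpha|^2 = 1/8 = 0.1250
|beta|^2 = 1 - 1/8 = 7/8 = 0.8750
P(|0>) = |alpha|^2 = 0.1250

0.1250


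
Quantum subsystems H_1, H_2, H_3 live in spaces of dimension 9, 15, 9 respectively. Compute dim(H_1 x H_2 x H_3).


dim(H_1 x H_2 x H_3) = 9 * 15 * 9
= 135 * 9
= 1215

1215


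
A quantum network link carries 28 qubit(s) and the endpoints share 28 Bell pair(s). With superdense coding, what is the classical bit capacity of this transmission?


Superdense coding allows 2 classical bits per shared entangled pair.
28 pair(s) -> 2 * 28 = 56 classical bits

56


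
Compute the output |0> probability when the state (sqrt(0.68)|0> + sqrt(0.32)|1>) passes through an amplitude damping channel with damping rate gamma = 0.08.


For amplitude damping with parameter gamma on state sqrt(a)|0> + sqrt(b)|1>:
alpha^2 = 0.68, beta^2 = 0.32
P(|0>) = alpha^2 + gamma * beta^2
= 0.68 + 0.08 * 0.32
= 0.68 + 0.0256
= 0.7056

0.7056


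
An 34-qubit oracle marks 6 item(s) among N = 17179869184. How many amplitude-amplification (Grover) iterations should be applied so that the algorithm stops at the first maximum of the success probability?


After j Grover iterations the success probability is P(j) = sin^2((2j+1)*theta), where sin(theta) = sqrt(k/N).
N = 2^34 = 17179869184, k = 6
sin(theta) = sqrt(k/N) = 1.868812365e-05
theta = arcsin(sqrt(k/N)) = 1.868812365e-05 rad
P(j) reaches its first maximum when (2j+1)*theta is as close as possible to pi/2, i.e. j = round(pi/(4*theta) - 1/2).
pi/(4*theta) - 1/2 = 42026.0928
(For comparison, the common estimate pi/4 * sqrt(N/k) = 42026.5928; the exact maximiser is used here.)
Optimal iterations = 42026

42026


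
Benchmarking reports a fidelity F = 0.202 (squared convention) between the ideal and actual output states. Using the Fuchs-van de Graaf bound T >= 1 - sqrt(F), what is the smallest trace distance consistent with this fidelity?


Fuchs-van de Graaf (squared-fidelity convention): 1 - sqrt(F) <= T <= sqrt(1 - F).
Lower bound: T >= 1 - sqrt(F)
sqrt(F) = sqrt(0.202) = 0.4494
T >= 1 - 0.4494
T >= 0.5506

0.5506


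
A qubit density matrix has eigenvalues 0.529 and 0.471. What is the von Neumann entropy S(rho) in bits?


S = -p*log2(p) - (1-p)*log2(1-p)
p = 0.5290, 1-p = 0.4710
= -0.5290 * log2(0.5290) - 0.4710 * log2(0.4710)
= -(-0.4860) - (-0.5116)
= 0.9976

0.9976


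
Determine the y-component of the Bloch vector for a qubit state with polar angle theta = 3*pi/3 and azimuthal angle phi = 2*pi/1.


theta = 3.1416, phi = 6.2832
r_y = sin(theta)*sin(phi) = 0.0000 * 0.0000
r_y = 0.0000

0.0000


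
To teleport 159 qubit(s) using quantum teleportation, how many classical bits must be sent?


Quantum teleportation requires 2 classical bits per qubit teleported.
159 qubit(s) -> 2 * 159 = 318 classical bits

318


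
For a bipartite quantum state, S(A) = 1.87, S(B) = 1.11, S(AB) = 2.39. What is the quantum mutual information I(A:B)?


I(A:B) = S(A) + S(B) - S(AB)
= 1.87 + 1.11 - 2.39
= 0.5900

0.5900


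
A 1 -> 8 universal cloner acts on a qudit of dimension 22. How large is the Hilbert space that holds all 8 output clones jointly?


Output space = H^(tensor 8) where dim(H) = 22
dim = 22^8
= 484 (after 2 factors)
= 10648 (after 3 factors)
= 234256 (after 4 factors)
= 5153632 (after 5 factors)
= 113379904 (after 6 factors)
= 2494357888 (after 7 factors)
= 54875873536 (after 8 factors)
= 54875873536

54875873536


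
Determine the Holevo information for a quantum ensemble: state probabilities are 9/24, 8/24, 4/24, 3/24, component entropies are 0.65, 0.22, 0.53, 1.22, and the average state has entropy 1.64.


chi = S(rho) - sum_i p_i * S(rho_i)
Weighted entropy = 9/24 * 0.65 + 8/24 * 0.22 + 4/24 * 0.53 + 3/24 * 1.22
= 0.5579
chi = 1.64 - 0.5579
= 1.0821

1.0821


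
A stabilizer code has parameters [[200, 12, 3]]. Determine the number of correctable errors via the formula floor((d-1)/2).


Code parameters: [[200, 12, 3]], distance d = 3.
Number of correctable errors = floor((d-1)/2)
= floor((3 - 1)/2)
= floor(2/2)
= 1

1


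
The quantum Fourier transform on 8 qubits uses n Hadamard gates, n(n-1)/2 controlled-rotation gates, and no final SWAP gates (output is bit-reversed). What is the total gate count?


Hadamard gates: 8
Controlled rotations: n*(n-1)/2 = 8*7/2 = 28
SWAP gates: 0 (omitted)
Total = 8 + 28
= 36

36


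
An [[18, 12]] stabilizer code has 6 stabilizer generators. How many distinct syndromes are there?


Each stabilizer generator gives a binary (+1 or -1) measurement outcome.
With 6 independent generators:
Total syndromes = 2^6
= 64

64


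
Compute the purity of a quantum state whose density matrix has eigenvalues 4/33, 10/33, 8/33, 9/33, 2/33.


tr(rho^2) = sum of eigenvalues squared
= (4/33)^2 + (10/33)^2 + (8/33)^2 + (9/33)^2 + (2/33)^2
= (16 + 100 + 64 + 81 + 4) / 1089
= 265/1089
= 0.2433

0.2433


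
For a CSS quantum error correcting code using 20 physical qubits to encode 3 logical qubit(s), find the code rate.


Code rate R = k/n
= 3/20
= 0.1500

0.1500


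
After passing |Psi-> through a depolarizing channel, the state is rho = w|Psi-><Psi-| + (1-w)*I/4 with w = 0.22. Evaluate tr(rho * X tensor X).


|Psi-> = (|01> - |10>)/sqrt(2)
For the pure Bell state, <X_A X_B> = -1 (Bell-state Pauli correlator).
The maximally-mixed part I/4 has tr(I/4 * P tensor P) = 0 for any traceless Pauli P.
So <X_A X_B>_rho = w * (-1) + (1 - w) * 0
= 0.22 * (-1)
= -0.2200

-0.2200


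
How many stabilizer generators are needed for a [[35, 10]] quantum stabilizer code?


For an [[n,k]] stabilizer code:
Number of stabilizer generators = n - k
= 35 - 10
= 25

25


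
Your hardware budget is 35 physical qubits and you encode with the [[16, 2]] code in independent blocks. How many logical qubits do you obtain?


Each code block uses 16 physical qubits for 2 logical qubit(s).
Number of complete blocks = floor(35 / 16) = 2
Logical qubits = 2 * 2
= 4

4


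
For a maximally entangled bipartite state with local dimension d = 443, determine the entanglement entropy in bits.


For a maximally entangled state in d x d:
S = log2(d) = log2(443)
= 8.7912

8.7912


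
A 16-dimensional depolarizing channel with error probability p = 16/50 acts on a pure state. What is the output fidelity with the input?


F = (1-p) + p/d
= (1 - 0.3200) + 0.3200/16
= 0.6800 + 0.0200
= 0.7000

0.7000


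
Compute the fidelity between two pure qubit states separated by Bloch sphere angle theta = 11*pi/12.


For states separated by angle theta on Bloch sphere:
F = cos^2(theta/2)
theta = 11*pi/12 = 2.8798
theta/2 = 1.4399
cos(theta/2) = 0.1305
F = 0.0170

0.0170


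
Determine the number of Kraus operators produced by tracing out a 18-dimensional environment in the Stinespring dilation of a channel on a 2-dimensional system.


Tracing out the environment in an orthonormal basis {|i>_E} gives Kraus operators K_i = <i|_E U |0>_E.
Number of Kraus operators = dim(H_env) = d_env
= 18

18


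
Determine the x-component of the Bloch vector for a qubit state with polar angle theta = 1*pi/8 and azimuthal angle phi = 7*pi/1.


theta = 0.3927, phi = 21.9911
r_x = sin(theta)*cos(phi) = 0.3827 * -1.0000
r_x = -0.3827

-0.3827


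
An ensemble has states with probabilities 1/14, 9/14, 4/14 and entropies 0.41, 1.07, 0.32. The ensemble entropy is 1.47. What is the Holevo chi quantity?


chi = S(rho) - sum_i p_i * S(rho_i)
Weighted entropy = 1/14 * 0.41 + 9/14 * 1.07 + 4/14 * 0.32
= 0.8086
chi = 1.47 - 0.8086
= 0.6614

0.6614


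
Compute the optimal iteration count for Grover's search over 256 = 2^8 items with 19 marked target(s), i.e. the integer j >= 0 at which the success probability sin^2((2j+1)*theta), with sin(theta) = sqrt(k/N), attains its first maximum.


After j Grover iterations the success probability is P(j) = sin^2((2j+1)*theta), where sin(theta) = sqrt(k/N).
N = 2^8 = 256, k = 19
sin(theta) = sqrt(k/N) = 0.272431184
theta = arcsin(sqrt(k/N)) = 0.2759188888 rad
P(j) reaches its first maximum when (2j+1)*theta is as close as possible to pi/2, i.e. j = round(pi/(4*theta) - 1/2).
pi/(4*theta) - 1/2 = 2.3465
(For comparison, the common estimate pi/4 * sqrt(N/k) = 2.8829; the exact maximiser is used here.)
Optimal iterations = 2

2


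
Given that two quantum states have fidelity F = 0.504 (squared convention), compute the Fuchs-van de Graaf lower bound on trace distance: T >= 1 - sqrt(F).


Fuchs-van de Graaf (squared-fidelity convention): 1 - sqrt(F) <= T <= sqrt(1 - F).
Lower bound: T >= 1 - sqrt(F)
sqrt(F) = sqrt(0.504) = 0.7099
T >= 1 - 0.7099
T >= 0.2901

0.2901


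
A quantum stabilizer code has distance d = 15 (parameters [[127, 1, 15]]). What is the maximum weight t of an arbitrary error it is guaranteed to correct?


Code parameters: [[127, 1, 15]], distance d = 15.
Number of correctable errors = floor((d-1)/2)
= floor((15 - 1)/2)
= floor(14/2)
= 7

7


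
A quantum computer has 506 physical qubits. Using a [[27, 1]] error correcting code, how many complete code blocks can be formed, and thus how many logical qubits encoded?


Each code block uses 27 physical qubits for 1 logical qubit(s).
Number of complete blocks = floor(506 / 27) = 18
Logical qubits = 18 * 1
= 18

18


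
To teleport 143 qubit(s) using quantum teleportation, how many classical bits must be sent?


Quantum teleportation requires 2 classical bits per qubit teleported.
143 qubit(s) -> 2 * 143 = 286 classical bits

286


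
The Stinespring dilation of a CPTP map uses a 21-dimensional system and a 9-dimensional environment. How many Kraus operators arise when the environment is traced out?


Tracing out the environment in an orthonormal basis {|i>_E} gives Kraus operators K_i = <i|_E U |0>_E.
Number of Kraus operators = dim(H_env) = d_env
= 9

9


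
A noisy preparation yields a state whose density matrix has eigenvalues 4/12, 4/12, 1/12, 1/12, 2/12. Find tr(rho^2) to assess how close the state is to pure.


tr(rho^2) = sum of eigenvalues squared
= (4/12)^2 + (4/12)^2 + (1/12)^2 + (1/12)^2 + (2/12)^2
= (16 + 16 + 1 + 1 + 4) / 144
= 38/144
= 0.2639

0.2639


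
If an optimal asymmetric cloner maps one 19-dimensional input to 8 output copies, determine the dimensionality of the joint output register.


Output space = H^(tensor 8) where dim(H) = 19
dim = 19^8
= 361 (after 2 factors)
= 6859 (after 3 factors)
= 130321 (after 4 factors)
= 2476099 (after 5 factors)
= 47045881 (after 6 factors)
= 893871739 (after 7 factors)
= 16983563041 (after 8 factors)
= 16983563041

16983563041


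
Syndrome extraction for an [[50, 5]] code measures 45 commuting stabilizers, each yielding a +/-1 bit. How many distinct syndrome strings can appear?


Each stabilizer generator gives a binary (+1 or -1) measurement outcome.
With 45 independent generators:
Total syndromes = 2^45
= 35184372088832

35184372088832


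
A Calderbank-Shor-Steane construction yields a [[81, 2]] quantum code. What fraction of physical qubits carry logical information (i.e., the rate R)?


Code rate R = k/n
= 2/81
= 0.0247

0.0247


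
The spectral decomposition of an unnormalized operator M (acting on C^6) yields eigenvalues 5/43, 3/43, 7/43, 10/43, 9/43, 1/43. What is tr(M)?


tr(M) = sum of eigenvalues
= 5/43 + 3/43 + 7/43 + 10/43 + 9/43 + 1/43
= 35/43
= 0.8140

0.8140


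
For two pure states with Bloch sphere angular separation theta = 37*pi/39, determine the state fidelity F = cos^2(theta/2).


For states separated by angle theta on Bloch sphere:
F = cos^2(theta/2)
theta = 37*pi/39 = 2.9805
theta/2 = 1.4902
cos(theta/2) = 0.0805
F = 0.0065

0.0065


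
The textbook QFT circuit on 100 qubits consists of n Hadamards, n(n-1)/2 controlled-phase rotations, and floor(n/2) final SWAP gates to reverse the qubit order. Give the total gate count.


Hadamard gates: 100
Controlled rotations: n*(n-1)/2 = 100*99/2 = 4950
SWAP gates: floor(n/2) = floor(100/2) = 50
Total = 100 + 4950 + 50
= 5100

5100


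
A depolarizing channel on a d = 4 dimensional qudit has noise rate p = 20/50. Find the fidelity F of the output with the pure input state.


F = (1-p) + p/d
= (1 - 0.4000) + 0.4000/4
= 0.6000 + 0.1000
= 0.7000

0.7000


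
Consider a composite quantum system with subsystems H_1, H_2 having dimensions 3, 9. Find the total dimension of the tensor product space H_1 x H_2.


dim(H_1 x H_2) = 3 * 9
= 27

27


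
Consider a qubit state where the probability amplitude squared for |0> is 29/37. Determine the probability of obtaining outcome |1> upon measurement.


|alpha|^2 = 29/37 = 0.7838
|beta|^2 = 1 - 29/37 = 8/37 = 0.2162
P(|1>) = |beta|^2 = 0.2162

0.2162


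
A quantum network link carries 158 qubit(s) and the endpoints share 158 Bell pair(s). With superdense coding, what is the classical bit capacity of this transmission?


Superdense coding allows 2 classical bits per shared entangled pair.
158 pair(s) -> 2 * 158 = 316 classical bits

316


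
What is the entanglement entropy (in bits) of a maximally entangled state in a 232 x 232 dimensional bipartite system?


For a maximally entangled state in d x d:
S = log2(d) = log2(232)
= 7.8580

7.8580


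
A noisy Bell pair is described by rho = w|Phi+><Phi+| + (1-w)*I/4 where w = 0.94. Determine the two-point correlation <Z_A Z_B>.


|Phi+> = (|00> + |11>)/sqrt(2)
For the pure Bell state, <Z_A Z_B> = +1 (Bell-state Pauli correlator).
The maximally-mixed part I/4 has tr(I/4 * P tensor P) = 0 for any traceless Pauli P.
So <Z_A Z_B>_rho = w * (+1) + (1 - w) * 0
= 0.94 * (+1)
= 0.9400

0.9400


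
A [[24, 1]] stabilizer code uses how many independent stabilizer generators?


For an [[n,k]] stabilizer code:
Number of stabilizer generators = n - k
= 24 - 1
= 23

23


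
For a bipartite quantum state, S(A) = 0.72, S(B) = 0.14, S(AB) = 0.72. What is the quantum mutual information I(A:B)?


I(A:B) = S(A) + S(B) - S(AB)
= 0.72 + 0.14 - 0.72
= 0.1400

0.1400


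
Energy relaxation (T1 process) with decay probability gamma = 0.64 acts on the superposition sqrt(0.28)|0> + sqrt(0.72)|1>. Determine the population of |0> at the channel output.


For amplitude damping with parameter gamma on state sqrt(a)|0> + sqrt(b)|1>:
alpha^2 = 0.28, beta^2 = 0.72
P(|0>) = alpha^2 + gamma * beta^2
= 0.28 + 0.64 * 0.72
= 0.28 + 0.4608
= 0.7408

0.7408


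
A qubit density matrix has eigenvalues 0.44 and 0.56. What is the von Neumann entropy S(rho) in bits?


S = -p*log2(p) - (1-p)*log2(1-p)
p = 0.4400, 1-p = 0.5600
= -0.4400 * log2(0.4400) - 0.5600 * log2(0.5600)
= -(-0.5211) - (-0.4684)
= 0.9896

0.9896


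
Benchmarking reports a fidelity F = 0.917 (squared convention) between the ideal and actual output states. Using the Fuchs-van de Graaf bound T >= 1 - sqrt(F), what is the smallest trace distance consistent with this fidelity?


Fuchs-van de Graaf (squared-fidelity convention): 1 - sqrt(F) <= T <= sqrt(1 - F).
Lower bound: T >= 1 - sqrt(F)
sqrt(F) = sqrt(0.917) = 0.9576
T >= 1 - 0.9576
T >= 0.0424

0.0424


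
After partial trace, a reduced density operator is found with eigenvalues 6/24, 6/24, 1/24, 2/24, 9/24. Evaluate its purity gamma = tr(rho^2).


tr(rho^2) = sum of eigenvalues squared
= (6/24)^2 + (6/24)^2 + (1/24)^2 + (2/24)^2 + (9/24)^2
= (36 + 36 + 1 + 4 + 81) / 576
= 158/576
= 0.2743

0.2743


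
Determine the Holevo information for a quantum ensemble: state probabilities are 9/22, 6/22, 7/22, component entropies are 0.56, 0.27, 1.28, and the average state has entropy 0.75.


chi = S(rho) - sum_i p_i * S(rho_i)
Weighted entropy = 9/22 * 0.56 + 6/22 * 0.27 + 7/22 * 1.28
= 0.7100
chi = 0.75 - 0.7100
= 0.0400

0.0400


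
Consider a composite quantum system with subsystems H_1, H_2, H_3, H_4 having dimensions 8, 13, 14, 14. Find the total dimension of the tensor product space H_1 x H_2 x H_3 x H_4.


dim(H_1 x H_2 x H_3 x H_4) = 8 * 13 * 14 * 14
= 104 * 14 * 14
= 1456 * 14
= 20384

20384


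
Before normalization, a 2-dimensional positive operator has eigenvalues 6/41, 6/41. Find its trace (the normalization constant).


tr(M) = sum of eigenvalues
= 6/41 + 6/41
= 12/41
= 0.2927

0.2927


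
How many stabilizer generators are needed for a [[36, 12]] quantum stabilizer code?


For an [[n,k]] stabilizer code:
Number of stabilizer generators = n - k
= 36 - 12
= 24

24


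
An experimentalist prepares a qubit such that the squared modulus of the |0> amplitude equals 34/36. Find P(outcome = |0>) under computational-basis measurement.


|alpha|^2 = 34/36 = 0.9444
|beta|^2 = 1 - 34/36 = 2/36 = 0.0556
P(|0>) = |alpha|^2 = 0.9444

0.9444


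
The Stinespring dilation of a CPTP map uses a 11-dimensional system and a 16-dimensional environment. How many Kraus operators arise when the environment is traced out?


Tracing out the environment in an orthonormal basis {|i>_E} gives Kraus operators K_i = <i|_E U |0>_E.
Number of Kraus operators = dim(H_env) = d_env
= 16

16


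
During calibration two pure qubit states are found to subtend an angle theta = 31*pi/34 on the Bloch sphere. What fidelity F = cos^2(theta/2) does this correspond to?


For states separated by angle theta on Bloch sphere:
F = cos^2(theta/2)
theta = 31*pi/34 = 2.8644
theta/2 = 1.4322
cos(theta/2) = 0.1382
F = 0.0191

0.0191


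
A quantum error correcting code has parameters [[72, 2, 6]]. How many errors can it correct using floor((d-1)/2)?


Code parameters: [[72, 2, 6]], distance d = 6.
Number of correctable errors = floor((d-1)/2)
= floor((6 - 1)/2)
= floor(5/2)
= 2

2


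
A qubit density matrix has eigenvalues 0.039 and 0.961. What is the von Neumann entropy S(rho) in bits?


S = -p*log2(p) - (1-p)*log2(1-p)
p = 0.0390, 1-p = 0.9610
= -0.0390 * log2(0.0390) - 0.9610 * log2(0.9610)
= -(-0.1825) - (-0.0552)
= 0.2377

0.2377


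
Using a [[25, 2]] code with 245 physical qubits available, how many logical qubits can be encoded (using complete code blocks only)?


Each code block uses 25 physical qubits for 2 logical qubit(s).
Number of complete blocks = floor(245 / 25) = 9
Logical qubits = 9 * 2
= 18

18


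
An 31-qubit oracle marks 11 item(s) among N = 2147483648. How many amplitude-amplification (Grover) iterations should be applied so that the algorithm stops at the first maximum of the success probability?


After j Grover iterations the success probability is P(j) = sin^2((2j+1)*theta), where sin(theta) = sqrt(k/N).
N = 2^31 = 2147483648, k = 11
sin(theta) = sqrt(k/N) = 7.157006469e-05
theta = arcsin(sqrt(k/N)) = 7.157006476e-05 rad
P(j) reaches its first maximum when (2j+1)*theta is as close as possible to pi/2, i.e. j = round(pi/(4*theta) - 1/2).
pi/(4*theta) - 1/2 = 10973.3361
(For comparison, the common estimate pi/4 * sqrt(N/k) = 10973.8362; the exact maximiser is used here.)
Optimal iterations = 10973

10973


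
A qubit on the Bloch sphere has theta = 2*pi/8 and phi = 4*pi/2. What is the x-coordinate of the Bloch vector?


theta = 0.7854, phi = 6.2832
r_x = sin(theta)*cos(phi) = 0.7071 * 1.0000
r_x = 0.7071

0.7071


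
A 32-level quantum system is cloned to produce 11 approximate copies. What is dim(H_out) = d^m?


Output space = H^(tensor 11) where dim(H) = 32
dim = 32^11
= 1024 (after 2 factors)
= 32768 (after 3 factors)
= 1048576 (after 4 factors)
= 33554432 (after 5 factors)
= 1073741824 (after 6 factors)
= 34359738368 (after 7 factors)
= 1099511627776 (after 8 factors)
= 35184372088832 (after 9 factors)
= 1125899906842624 (after 10 factors)
= 36028797018963968 (after 11 factors)
= 36028797018963968

36028797018963968


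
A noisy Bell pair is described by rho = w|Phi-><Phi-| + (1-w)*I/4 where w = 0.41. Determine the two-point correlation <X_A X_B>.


|Phi-> = (|00> - |11>)/sqrt(2)
For the pure Bell state, <X_A X_B> = -1 (Bell-state Pauli correlator).
The maximally-mixed part I/4 has tr(I/4 * P tensor P) = 0 for any traceless Pauli P.
So <X_A X_B>_rho = w * (-1) + (1 - w) * 0
= 0.41 * (-1)
= -0.4100

-0.4100


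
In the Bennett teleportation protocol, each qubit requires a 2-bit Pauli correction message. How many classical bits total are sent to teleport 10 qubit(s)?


Quantum teleportation requires 2 classical bits per qubit teleported.
10 qubit(s) -> 2 * 10 = 20 classical bits

20


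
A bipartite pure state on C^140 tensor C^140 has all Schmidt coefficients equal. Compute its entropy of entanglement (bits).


For a maximally entangled state in d x d:
S = log2(d) = log2(140)
= 7.1293

7.1293
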